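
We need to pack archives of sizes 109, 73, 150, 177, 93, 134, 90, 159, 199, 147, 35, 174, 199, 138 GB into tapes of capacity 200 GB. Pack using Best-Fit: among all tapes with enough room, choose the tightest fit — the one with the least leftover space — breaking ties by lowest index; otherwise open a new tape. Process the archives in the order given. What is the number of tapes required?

tape 1: place 109 GB, 91 GB left
tape 1: place 73 GB, 18 GB left
tape 2: place 150 GB, 50 GB left
tape 3: place 177 GB, 23 GB left
tape 4: place 93 GB, 107 GB left
tape 5: place 134 GB, 66 GB left
tape 4: place 90 GB, 17 GB left
tape 6: place 159 GB, 41 GB left
tape 7: place 199 GB, 1 GB left
tape 8: place 147 GB, 53 GB left
tape 6: place 35 GB, 6 GB left
tape 9: place 174 GB, 26 GB left
tape 10: place 199 GB, 1 GB left
tape 11: place 138 GB, 62 GB left

11 tapes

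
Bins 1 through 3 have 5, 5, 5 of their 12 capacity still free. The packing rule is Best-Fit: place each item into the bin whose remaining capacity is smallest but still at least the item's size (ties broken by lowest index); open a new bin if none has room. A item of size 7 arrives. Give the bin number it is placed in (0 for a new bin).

0

No bin has ≥ 7 free, so a new bin is opened.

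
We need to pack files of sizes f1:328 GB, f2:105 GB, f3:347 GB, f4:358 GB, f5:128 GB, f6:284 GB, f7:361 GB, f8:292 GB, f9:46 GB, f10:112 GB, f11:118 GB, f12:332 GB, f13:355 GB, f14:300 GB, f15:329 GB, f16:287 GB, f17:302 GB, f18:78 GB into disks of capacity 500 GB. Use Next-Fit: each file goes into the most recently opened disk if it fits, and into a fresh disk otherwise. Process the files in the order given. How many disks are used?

Put f1 (328 GB) in disk 1; 172 GB remain.
Put f2 (105 GB) in disk 1; 67 GB remain.
Put f3 (347 GB) in disk 2; 153 GB remain.
Put f4 (358 GB) in disk 3; 142 GB remain.
Put f5 (128 GB) in disk 3; 14 GB remain.
Put f6 (284 GB) in disk 4; 216 GB remain.
Put f7 (361 GB) in disk 5; 139 GB remain.
Put f8 (292 GB) in disk 6; 208 GB remain.
Put f9 (46 GB) in disk 6; 162 GB remain.
Put f10 (112 GB) in disk 6; 50 GB remain.
Put f11 (118 GB) in disk 7; 382 GB remain.
Put f12 (332 GB) in disk 7; 50 GB remain.
Put f13 (355 GB) in disk 8; 145 GB remain.
Put f14 (300 GB) in disk 9; 200 GB remain.
Put f15 (329 GB) in disk 10; 171 GB remain.
Put f16 (287 GB) in disk 11; 213 GB remain.
Put f17 (302 GB) in disk 12; 198 GB remain.
Put f18 (78 GB) in disk 12; 120 GB remain.

12 disks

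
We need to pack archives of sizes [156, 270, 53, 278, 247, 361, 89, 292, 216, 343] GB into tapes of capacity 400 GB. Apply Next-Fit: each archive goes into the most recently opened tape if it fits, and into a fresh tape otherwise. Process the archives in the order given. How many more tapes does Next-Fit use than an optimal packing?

1

Next-Fit: [156] [270,53] [278] [247] [361] [89,292] [216] [343] → 8 tapes.
7 archives exceed 200 GB (half the capacity), and no two of those can share a tape, so at least 7 tapes are needed.
An optimal packing achieves that bound: [361] [343,53] [292,89] [278] [270] [247] [216,156] → 7 tapes.
Excess: 8 − 7 = 1.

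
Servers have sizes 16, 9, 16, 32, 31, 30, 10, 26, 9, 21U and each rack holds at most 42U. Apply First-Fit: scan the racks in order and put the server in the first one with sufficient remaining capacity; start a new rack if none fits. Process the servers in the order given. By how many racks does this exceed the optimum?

First-Fit: [16,9,16] [32,10] [31,9] [30] [26] [21] → 6 racks.
Total size 200U; any packing needs at least ⌈200/42⌉ = 5 racks.
An optimal packing achieves that bound: [32,10] [31,9] [30,9] [26,16] [21,16] → 5 racks.
Excess: 6 − 5 = 1.

1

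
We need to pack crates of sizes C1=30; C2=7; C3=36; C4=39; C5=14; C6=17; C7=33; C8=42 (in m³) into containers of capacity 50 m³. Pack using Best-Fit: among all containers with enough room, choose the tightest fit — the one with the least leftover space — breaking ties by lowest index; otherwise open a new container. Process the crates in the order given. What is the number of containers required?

5

Put C1 (30 m³) in container 1; 20 m³ remain.
Put C2 (7 m³) in container 1; 13 m³ remain.
Put C3 (36 m³) in container 2; 14 m³ remain.
Put C4 (39 m³) in container 3; 11 m³ remain.
Put C5 (14 m³) in container 2; 0 m³ remain.
Put C6 (17 m³) in container 4; 33 m³ remain.
Put C7 (33 m³) in container 4; 0 m³ remain.
Put C8 (42 m³) in container 5; 8 m³ remain.
Final containers: [30,7] [36,14] [39] [17,33] [42].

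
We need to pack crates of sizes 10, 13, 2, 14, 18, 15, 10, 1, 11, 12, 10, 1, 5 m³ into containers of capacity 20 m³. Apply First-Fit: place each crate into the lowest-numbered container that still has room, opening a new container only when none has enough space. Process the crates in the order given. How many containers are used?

Put 10 m³ in container 1; 10 m³ remain.
Put 13 m³ in container 2; 7 m³ remain.
Put 2 m³ in container 1; 8 m³ remain.
Put 14 m³ in container 3; 6 m³ remain.
Put 18 m³ in container 4; 2 m³ remain.
Put 15 m³ in container 5; 5 m³ remain.
Put 10 m³ in container 6; 10 m³ remain.
Put 1 m³ in container 1; 7 m³ remain.
Put 11 m³ in container 7; 9 m³ remain.
Put 12 m³ in container 8; 8 m³ remain.
Put 10 m³ in container 6; 0 m³ remain.
Put 1 m³ in container 1; 6 m³ remain.
Put 5 m³ in container 1; 1 m³ remain.
Final containers: [10,2,1,1,5] [13] [14] [18] [15] [10,10] [11] [12].

8 containers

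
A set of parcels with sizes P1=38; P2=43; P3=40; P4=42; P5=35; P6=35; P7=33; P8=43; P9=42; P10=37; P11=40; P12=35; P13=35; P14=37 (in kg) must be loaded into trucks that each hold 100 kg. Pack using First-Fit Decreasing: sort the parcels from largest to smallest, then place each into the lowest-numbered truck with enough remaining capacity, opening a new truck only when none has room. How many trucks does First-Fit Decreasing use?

7

Sorted descending: 43, 43, 42, 42, 40, 40, 38, 37, 37, 35, 35, 35, 35, 33.
43 kg → truck 1 (remaining 57 kg)
43 kg → truck 1 (remaining 14 kg)
42 kg → truck 2 (remaining 58 kg)
42 kg → truck 2 (remaining 16 kg)
40 kg → truck 3 (remaining 60 kg)
40 kg → truck 3 (remaining 20 kg)
38 kg → truck 4 (remaining 62 kg)
37 kg → truck 4 (remaining 25 kg)
37 kg → truck 5 (remaining 63 kg)
35 kg → truck 5 (remaining 28 kg)
35 kg → truck 6 (remaining 65 kg)
35 kg → truck 6 (remaining 30 kg)
35 kg → truck 7 (remaining 65 kg)
33 kg → truck 7 (remaining 32 kg)
Final trucks: [43,43] [42,42] [40,40] [38,37] [37,35] [35,35] [35,33].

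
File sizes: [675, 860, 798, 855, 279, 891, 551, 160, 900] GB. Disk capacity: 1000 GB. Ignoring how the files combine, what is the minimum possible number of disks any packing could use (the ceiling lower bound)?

6

Total size = 675 + 860 + 798 + 855 + 279 + 891 + 551 + 160 + 900 = 5969 GB.
⌈5969 / 1000⌉ = 6.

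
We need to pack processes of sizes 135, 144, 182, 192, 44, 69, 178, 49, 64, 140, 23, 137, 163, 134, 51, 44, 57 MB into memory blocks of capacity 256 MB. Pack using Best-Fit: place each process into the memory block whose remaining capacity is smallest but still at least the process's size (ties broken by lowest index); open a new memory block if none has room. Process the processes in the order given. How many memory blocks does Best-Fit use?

9

Put 135 MB in memory block 1; 121 MB remain.
Put 144 MB in memory block 2; 112 MB remain.
Put 182 MB in memory block 3; 74 MB remain.
Put 192 MB in memory block 4; 64 MB remain.
Put 44 MB in memory block 4; 20 MB remain.
Put 69 MB in memory block 3; 5 MB remain.
Put 178 MB in memory block 5; 78 MB remain.
Put 49 MB in memory block 5; 29 MB remain.
Put 64 MB in memory block 2; 48 MB remain.
Put 140 MB in memory block 6; 116 MB remain.
Put 23 MB in memory block 5; 6 MB remain.
Put 137 MB in memory block 7; 119 MB remain.
Put 163 MB in memory block 8; 93 MB remain.
Put 134 MB in memory block 9; 122 MB remain.
Put 51 MB in memory block 8; 42 MB remain.
Put 44 MB in memory block 2; 4 MB remain.
Put 57 MB in memory block 6; 59 MB remain.
Final memory blocks: [135] [144,64,44] [182,69] [192,44] [178,49,23] [140,57] [137] [163,51] [134].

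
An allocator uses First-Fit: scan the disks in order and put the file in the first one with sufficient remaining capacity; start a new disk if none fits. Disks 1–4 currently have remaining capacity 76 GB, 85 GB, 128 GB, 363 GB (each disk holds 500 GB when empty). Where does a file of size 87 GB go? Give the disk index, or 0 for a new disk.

3

Disks with room: disk 3 (128 GB), disk 4 (363 GB).
The first with room is disk 3.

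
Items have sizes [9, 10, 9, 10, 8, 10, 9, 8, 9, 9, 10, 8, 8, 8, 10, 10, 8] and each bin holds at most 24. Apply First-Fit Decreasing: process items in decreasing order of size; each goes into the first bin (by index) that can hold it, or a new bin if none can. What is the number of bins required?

8 bins

Sorted descending: 10, 10, 10, 10, 10, 10, 9, 9, 9, 9, 9, 8, 8, 8, 8, 8, 8.
10 → bin 1 (remaining 14)
10 → bin 1 (remaining 4)
10 → bin 2 (remaining 14)
10 → bin 2 (remaining 4)
10 → bin 3 (remaining 14)
10 → bin 3 (remaining 4)
9 → bin 4 (remaining 15)
9 → bin 4 (remaining 6)
9 → bin 5 (remaining 15)
9 → bin 5 (remaining 6)
9 → bin 6 (remaining 15)
8 → bin 6 (remaining 7)
8 → bin 7 (remaining 16)
8 → bin 7 (remaining 8)
8 → bin 7 (remaining 0)
8 → bin 8 (remaining 16)
8 → bin 8 (remaining 8)
Final bins: [10,10] [10,10] [10,10] [9,9] [9,9] [9,8] [8,8,8] [8,8].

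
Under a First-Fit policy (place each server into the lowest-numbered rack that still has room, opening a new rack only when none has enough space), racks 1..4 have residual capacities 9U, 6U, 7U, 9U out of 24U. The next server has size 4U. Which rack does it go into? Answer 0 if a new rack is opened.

1

Racks with room: rack 1 (9U), rack 2 (6U), rack 3 (7U), rack 4 (9U).
The first with room is rack 1.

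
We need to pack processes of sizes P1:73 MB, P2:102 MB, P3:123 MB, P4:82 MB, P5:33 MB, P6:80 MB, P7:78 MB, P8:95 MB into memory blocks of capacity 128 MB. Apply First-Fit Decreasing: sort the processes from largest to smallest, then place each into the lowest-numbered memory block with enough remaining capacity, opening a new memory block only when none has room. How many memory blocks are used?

Sorted descending: 123, 102, 95, 82, 80, 78, 73, 33.
123 MB → memory block 1 (remaining 5 MB)
102 MB → memory block 2 (remaining 26 MB)
95 MB → memory block 3 (remaining 33 MB)
82 MB → memory block 4 (remaining 46 MB)
80 MB → memory block 5 (remaining 48 MB)
78 MB → memory block 6 (remaining 50 MB)
73 MB → memory block 7 (remaining 55 MB)
33 MB → memory block 3 (remaining 0 MB)

7 memory blocks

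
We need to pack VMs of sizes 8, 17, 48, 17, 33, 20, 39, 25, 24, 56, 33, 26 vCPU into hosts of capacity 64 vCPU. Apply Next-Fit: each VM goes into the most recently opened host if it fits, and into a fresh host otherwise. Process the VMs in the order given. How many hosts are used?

host 1: place 8 vCPU, 56 vCPU left
host 1: place 17 vCPU, 39 vCPU left
host 2: place 48 vCPU, 16 vCPU left
host 3: place 17 vCPU, 47 vCPU left
host 3: place 33 vCPU, 14 vCPU left
host 4: place 20 vCPU, 44 vCPU left
host 4: place 39 vCPU, 5 vCPU left
host 5: place 25 vCPU, 39 vCPU left
host 5: place 24 vCPU, 15 vCPU left
host 6: place 56 vCPU, 8 vCPU left
host 7: place 33 vCPU, 31 vCPU left
host 7: place 26 vCPU, 5 vCPU left

7 hosts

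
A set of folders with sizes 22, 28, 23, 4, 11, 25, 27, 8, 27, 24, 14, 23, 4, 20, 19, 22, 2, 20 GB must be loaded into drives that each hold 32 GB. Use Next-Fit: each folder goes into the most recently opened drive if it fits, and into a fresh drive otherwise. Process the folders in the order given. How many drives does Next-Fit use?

22 GB → drive 1 (remaining 10 GB)
28 GB → drive 2 (remaining 4 GB)
23 GB → drive 3 (remaining 9 GB)
4 GB → drive 3 (remaining 5 GB)
11 GB → drive 4 (remaining 21 GB)
25 GB → drive 5 (remaining 7 GB)
27 GB → drive 6 (remaining 5 GB)
8 GB → drive 7 (remaining 24 GB)
27 GB → drive 8 (remaining 5 GB)
24 GB → drive 9 (remaining 8 GB)
14 GB → drive 10 (remaining 18 GB)
23 GB → drive 11 (remaining 9 GB)
4 GB → drive 11 (remaining 5 GB)
20 GB → drive 12 (remaining 12 GB)
19 GB → drive 13 (remaining 13 GB)
22 GB → drive 14 (remaining 10 GB)
2 GB → drive 14 (remaining 8 GB)
20 GB → drive 15 (remaining 12 GB)

15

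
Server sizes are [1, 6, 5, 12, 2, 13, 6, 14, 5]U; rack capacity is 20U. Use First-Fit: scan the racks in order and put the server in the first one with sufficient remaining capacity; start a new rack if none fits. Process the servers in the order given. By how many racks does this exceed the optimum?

First-Fit: [1,6,5,2,6] [12,5] [13] [14] → 4 racks.
Total size 64U; any packing needs at least ⌈64/20⌉ = 4 racks.
So 4 is already optimal.

0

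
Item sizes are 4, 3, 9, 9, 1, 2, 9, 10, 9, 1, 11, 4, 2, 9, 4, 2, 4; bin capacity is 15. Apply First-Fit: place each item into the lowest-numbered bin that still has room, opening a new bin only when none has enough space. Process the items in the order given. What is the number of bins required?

8 bins

bin 1: place 4, 11 left
bin 1: place 3, 8 left
bin 2: place 9, 6 left
bin 3: place 9, 6 left
bin 1: place 1, 7 left
bin 1: place 2, 5 left
bin 4: place 9, 6 left
bin 5: place 10, 5 left
bin 6: place 9, 6 left
bin 1: place 1, 4 left
bin 7: place 11, 4 left
bin 1: place 4, 0 left
bin 2: place 2, 4 left
bin 8: place 9, 6 left
bin 2: place 4, 0 left
bin 3: place 2, 4 left
bin 3: place 4, 0 left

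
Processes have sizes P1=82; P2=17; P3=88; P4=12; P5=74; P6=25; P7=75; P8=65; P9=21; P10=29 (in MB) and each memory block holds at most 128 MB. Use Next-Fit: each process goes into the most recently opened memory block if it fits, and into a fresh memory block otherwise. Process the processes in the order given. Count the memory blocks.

P1 (82 MB) → memory block 1 (remaining 46 MB)
P2 (17 MB) → memory block 1 (remaining 29 MB)
P3 (88 MB) → memory block 2 (remaining 40 MB)
P4 (12 MB) → memory block 2 (remaining 28 MB)
P5 (74 MB) → memory block 3 (remaining 54 MB)
P6 (25 MB) → memory block 3 (remaining 29 MB)
P7 (75 MB) → memory block 4 (remaining 53 MB)
P8 (65 MB) → memory block 5 (remaining 63 MB)
P9 (21 MB) → memory block 5 (remaining 42 MB)
P10 (29 MB) → memory block 5 (remaining 13 MB)
Final memory blocks: [82,17] [88,12] [74,25] [75] [65,21,29].

5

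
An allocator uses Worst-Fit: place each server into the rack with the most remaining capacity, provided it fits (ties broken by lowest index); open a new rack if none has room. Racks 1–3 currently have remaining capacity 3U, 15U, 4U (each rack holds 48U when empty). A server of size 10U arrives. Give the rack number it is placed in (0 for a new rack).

Racks with room: rack 2 (15U).
Most room is rack 2 with 15U free.

2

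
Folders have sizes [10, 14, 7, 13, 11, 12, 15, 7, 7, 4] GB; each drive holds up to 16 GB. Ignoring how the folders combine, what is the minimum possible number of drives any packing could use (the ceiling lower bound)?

Total size = 10 + 14 + 7 + 13 + 11 + 12 + 15 + 7 + 7 + 4 = 100 GB.
⌈100 / 16⌉ = 7.

7 drives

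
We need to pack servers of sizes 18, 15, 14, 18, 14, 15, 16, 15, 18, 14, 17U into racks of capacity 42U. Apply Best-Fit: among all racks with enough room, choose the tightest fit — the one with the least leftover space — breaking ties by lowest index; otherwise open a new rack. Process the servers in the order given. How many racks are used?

Put 18U in rack 1; 24U remain.
Put 15U in rack 1; 9U remain.
Put 14U in rack 2; 28U remain.
Put 18U in rack 2; 10U remain.
Put 14U in rack 3; 28U remain.
Put 15U in rack 3; 13U remain.
Put 16U in rack 4; 26U remain.
Put 15U in rack 4; 11U remain.
Put 18U in rack 5; 24U remain.
Put 14U in rack 5; 10U remain.
Put 17U in rack 6; 25U remain.

6 racks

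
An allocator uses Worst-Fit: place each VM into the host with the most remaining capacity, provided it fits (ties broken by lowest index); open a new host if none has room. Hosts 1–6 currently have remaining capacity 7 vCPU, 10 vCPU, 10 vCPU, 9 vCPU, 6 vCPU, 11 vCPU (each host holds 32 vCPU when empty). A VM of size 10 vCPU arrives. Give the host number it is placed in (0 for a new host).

6

Hosts with room: host 2 (10 vCPU), host 3 (10 vCPU), host 6 (11 vCPU).
Most room is host 6 with 11 vCPU free.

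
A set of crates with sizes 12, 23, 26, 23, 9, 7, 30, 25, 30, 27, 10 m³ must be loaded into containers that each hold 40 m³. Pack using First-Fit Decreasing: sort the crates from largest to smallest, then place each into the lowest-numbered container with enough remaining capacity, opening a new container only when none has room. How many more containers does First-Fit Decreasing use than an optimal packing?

0

First-Fit Decreasing: [30,10] [30,9] [27,12] [26,7] [25] [23] [23] → 7 containers.
7 crates exceed 20 m³ (half the capacity), and no two of those can share a container, so at least 7 containers are needed.
So 7 is already optimal.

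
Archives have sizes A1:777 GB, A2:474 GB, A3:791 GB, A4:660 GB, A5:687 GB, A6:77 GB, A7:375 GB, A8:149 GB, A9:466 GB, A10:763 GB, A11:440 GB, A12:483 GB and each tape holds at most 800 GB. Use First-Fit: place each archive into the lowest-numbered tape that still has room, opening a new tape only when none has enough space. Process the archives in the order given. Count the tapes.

10

tape 1: place A1 (777 GB), 23 GB left
tape 2: place A2 (474 GB), 326 GB left
tape 3: place A3 (791 GB), 9 GB left
tape 4: place A4 (660 GB), 140 GB left
tape 5: place A5 (687 GB), 113 GB left
tape 2: place A6 (77 GB), 249 GB left
tape 6: place A7 (375 GB), 425 GB left
tape 2: place A8 (149 GB), 100 GB left
tape 7: place A9 (466 GB), 334 GB left
tape 8: place A10 (763 GB), 37 GB left
tape 9: place A11 (440 GB), 360 GB left
tape 10: place A12 (483 GB), 317 GB left
Final tapes: [777] [474,77,149] [791] [660] [687] [375] [466] [763] [440] [483].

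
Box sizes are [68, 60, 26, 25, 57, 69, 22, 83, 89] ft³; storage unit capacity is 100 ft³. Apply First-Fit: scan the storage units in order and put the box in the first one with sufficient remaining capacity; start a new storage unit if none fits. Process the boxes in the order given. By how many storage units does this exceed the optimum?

0

First-Fit: [68,26] [60,25] [57,22] [69] [83] [89] → 6 storage units.
6 boxes exceed 50 ft³ (half the capacity), and no two of those can share a storage unit, so at least 6 storage units are needed.
So 6 is already optimal.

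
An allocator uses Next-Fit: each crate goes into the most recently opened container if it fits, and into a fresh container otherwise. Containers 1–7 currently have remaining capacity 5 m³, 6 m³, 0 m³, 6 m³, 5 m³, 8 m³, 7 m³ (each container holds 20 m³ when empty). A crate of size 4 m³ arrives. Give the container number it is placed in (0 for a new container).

Next-Fit only looks at container 7, which has 7 m³ free.
4 m³ fits there.

7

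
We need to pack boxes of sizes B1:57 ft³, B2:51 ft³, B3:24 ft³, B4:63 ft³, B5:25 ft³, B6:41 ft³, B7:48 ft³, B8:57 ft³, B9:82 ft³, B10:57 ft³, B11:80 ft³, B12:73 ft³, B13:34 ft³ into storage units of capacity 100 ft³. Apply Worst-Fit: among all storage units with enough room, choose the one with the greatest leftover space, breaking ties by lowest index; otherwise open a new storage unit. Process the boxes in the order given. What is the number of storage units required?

9

storage unit 1: place B1 (57 ft³), 43 ft³ left
storage unit 2: place B2 (51 ft³), 49 ft³ left
storage unit 2: place B3 (24 ft³), 25 ft³ left
storage unit 3: place B4 (63 ft³), 37 ft³ left
storage unit 1: place B5 (25 ft³), 18 ft³ left
storage unit 4: place B6 (41 ft³), 59 ft³ left
storage unit 4: place B7 (48 ft³), 11 ft³ left
storage unit 5: place B8 (57 ft³), 43 ft³ left
storage unit 6: place B9 (82 ft³), 18 ft³ left
storage unit 7: place B10 (57 ft³), 43 ft³ left
storage unit 8: place B11 (80 ft³), 20 ft³ left
storage unit 9: place B12 (73 ft³), 27 ft³ left
storage unit 5: place B13 (34 ft³), 9 ft³ left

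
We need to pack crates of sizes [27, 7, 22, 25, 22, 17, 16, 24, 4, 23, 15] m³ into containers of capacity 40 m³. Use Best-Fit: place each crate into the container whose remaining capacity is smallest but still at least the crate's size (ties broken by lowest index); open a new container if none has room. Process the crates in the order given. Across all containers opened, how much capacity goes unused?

container 1: place 27 m³, 13 m³ left
container 1: place 7 m³, 6 m³ left
container 2: place 22 m³, 18 m³ left
container 3: place 25 m³, 15 m³ left
container 4: place 22 m³, 18 m³ left
container 2: place 17 m³, 1 m³ left
container 4: place 16 m³, 2 m³ left
container 5: place 24 m³, 16 m³ left
container 1: place 4 m³, 2 m³ left
container 6: place 23 m³, 17 m³ left
container 3: place 15 m³, 0 m³ left
6 containers × 40 m³ = 240 m³; used 202 m³; unused 38 m³.

38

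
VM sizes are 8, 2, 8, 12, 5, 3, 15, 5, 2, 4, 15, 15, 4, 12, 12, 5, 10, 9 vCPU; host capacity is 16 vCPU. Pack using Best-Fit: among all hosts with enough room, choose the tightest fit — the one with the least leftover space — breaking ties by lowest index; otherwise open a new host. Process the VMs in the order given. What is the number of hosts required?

11

host 1: place 8 vCPU, 8 vCPU left
host 1: place 2 vCPU, 6 vCPU left
host 2: place 8 vCPU, 8 vCPU left
host 3: place 12 vCPU, 4 vCPU left
host 1: place 5 vCPU, 1 vCPU left
host 3: place 3 vCPU, 1 vCPU left
host 4: place 15 vCPU, 1 vCPU left
host 2: place 5 vCPU, 3 vCPU left
host 2: place 2 vCPU, 1 vCPU left
host 5: place 4 vCPU, 12 vCPU left
host 6: place 15 vCPU, 1 vCPU left
host 7: place 15 vCPU, 1 vCPU left
host 5: place 4 vCPU, 8 vCPU left
host 8: place 12 vCPU, 4 vCPU left
host 9: place 12 vCPU, 4 vCPU left
host 5: place 5 vCPU, 3 vCPU left
host 10: place 10 vCPU, 6 vCPU left
host 11: place 9 vCPU, 7 vCPU left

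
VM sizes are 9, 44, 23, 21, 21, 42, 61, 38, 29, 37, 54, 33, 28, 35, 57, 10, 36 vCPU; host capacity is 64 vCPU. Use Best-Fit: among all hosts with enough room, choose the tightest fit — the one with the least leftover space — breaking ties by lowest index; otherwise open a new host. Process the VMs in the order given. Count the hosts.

host 1: place 9 vCPU, 55 vCPU left
host 1: place 44 vCPU, 11 vCPU left
host 2: place 23 vCPU, 41 vCPU left
host 2: place 21 vCPU, 20 vCPU left
host 3: place 21 vCPU, 43 vCPU left
host 3: place 42 vCPU, 1 vCPU left
host 4: place 61 vCPU, 3 vCPU left
host 5: place 38 vCPU, 26 vCPU left
host 6: place 29 vCPU, 35 vCPU left
host 7: place 37 vCPU, 27 vCPU left
host 8: place 54 vCPU, 10 vCPU left
host 6: place 33 vCPU, 2 vCPU left
host 9: place 28 vCPU, 36 vCPU left
host 9: place 35 vCPU, 1 vCPU left
host 10: place 57 vCPU, 7 vCPU left
host 8: place 10 vCPU, 0 vCPU left
host 11: place 36 vCPU, 28 vCPU left

11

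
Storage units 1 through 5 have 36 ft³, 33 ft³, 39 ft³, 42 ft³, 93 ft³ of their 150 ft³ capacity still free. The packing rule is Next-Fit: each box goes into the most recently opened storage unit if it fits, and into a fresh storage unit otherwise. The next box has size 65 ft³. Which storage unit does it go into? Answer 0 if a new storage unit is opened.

5

Next-Fit only looks at storage unit 5, which has 93 ft³ free.
65 ft³ fits there.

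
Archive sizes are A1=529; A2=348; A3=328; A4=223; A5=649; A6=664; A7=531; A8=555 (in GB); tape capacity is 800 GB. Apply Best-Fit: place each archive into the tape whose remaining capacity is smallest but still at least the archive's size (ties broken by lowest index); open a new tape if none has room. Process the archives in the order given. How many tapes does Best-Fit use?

tape 1: place A1 (529 GB), 271 GB left
tape 2: place A2 (348 GB), 452 GB left
tape 2: place A3 (328 GB), 124 GB left
tape 1: place A4 (223 GB), 48 GB left
tape 3: place A5 (649 GB), 151 GB left
tape 4: place A6 (664 GB), 136 GB left
tape 5: place A7 (531 GB), 269 GB left
tape 6: place A8 (555 GB), 245 GB left
Final tapes: [529,223] [348,328] [649] [664] [531] [555].

6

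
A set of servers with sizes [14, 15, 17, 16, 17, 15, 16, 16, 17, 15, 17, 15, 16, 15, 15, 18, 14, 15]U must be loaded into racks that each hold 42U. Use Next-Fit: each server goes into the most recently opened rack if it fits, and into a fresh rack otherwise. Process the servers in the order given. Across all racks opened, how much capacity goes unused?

14U → rack 1 (remaining 28U)
15U → rack 1 (remaining 13U)
17U → rack 2 (remaining 25U)
16U → rack 2 (remaining 9U)
17U → rack 3 (remaining 25U)
15U → rack 3 (remaining 10U)
16U → rack 4 (remaining 26U)
16U → rack 4 (remaining 10U)
17U → rack 5 (remaining 25U)
15U → rack 5 (remaining 10U)
17U → rack 6 (remaining 25U)
15U → rack 6 (remaining 10U)
16U → rack 7 (remaining 26U)
15U → rack 7 (remaining 11U)
15U → rack 8 (remaining 27U)
18U → rack 8 (remaining 9U)
14U → rack 9 (remaining 28U)
15U → rack 9 (remaining 13U)
9 racks × 42U = 378U; used 283U; unused 95U.

95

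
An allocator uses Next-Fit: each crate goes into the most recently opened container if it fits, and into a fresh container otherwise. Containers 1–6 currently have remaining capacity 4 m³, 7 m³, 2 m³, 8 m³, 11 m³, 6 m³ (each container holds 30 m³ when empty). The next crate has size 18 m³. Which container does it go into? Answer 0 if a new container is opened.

Next-Fit only looks at container 6, which has 6 m³ free.
18 m³ does not fit, so a new container is opened.

0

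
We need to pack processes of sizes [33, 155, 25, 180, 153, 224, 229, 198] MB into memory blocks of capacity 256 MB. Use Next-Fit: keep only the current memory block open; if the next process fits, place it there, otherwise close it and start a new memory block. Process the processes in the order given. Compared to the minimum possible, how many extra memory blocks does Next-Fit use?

0

Next-Fit: [33,155,25] [180] [153] [224] [229] [198] → 6 memory blocks.
6 processes exceed 128 MB (half the capacity), and no two of those can share a memory block, so at least 6 memory blocks are needed.
So 6 is already optimal.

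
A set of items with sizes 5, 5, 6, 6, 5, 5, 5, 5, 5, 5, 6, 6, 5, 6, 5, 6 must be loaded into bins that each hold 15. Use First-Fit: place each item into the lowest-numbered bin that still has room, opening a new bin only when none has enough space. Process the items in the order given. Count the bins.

7 bins

Put 5 in bin 1; 10 remain.
Put 5 in bin 1; 5 remain.
Put 6 in bin 2; 9 remain.
Put 6 in bin 2; 3 remain.
Put 5 in bin 1; 0 remain.
Put 5 in bin 3; 10 remain.
Put 5 in bin 3; 5 remain.
Put 5 in bin 3; 0 remain.
Put 5 in bin 4; 10 remain.
Put 5 in bin 4; 5 remain.
Put 6 in bin 5; 9 remain.
Put 6 in bin 5; 3 remain.
Put 5 in bin 4; 0 remain.
Put 6 in bin 6; 9 remain.
Put 5 in bin 6; 4 remain.
Put 6 in bin 7; 9 remain.
Final bins: [5,5,5] [6,6] [5,5,5] [5,5,5] [6,6] [6,5] [6].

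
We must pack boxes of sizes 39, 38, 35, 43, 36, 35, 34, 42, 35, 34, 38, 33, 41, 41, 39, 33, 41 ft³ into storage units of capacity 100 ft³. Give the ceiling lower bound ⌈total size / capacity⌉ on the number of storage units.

7

Total size = 39 + 38 + 35 + 43 + 36 + 35 + 34 + 42 + 35 + 34 + 38 + 33 + 41 + 41 + 39 + 33 + 41 = 637 ft³.
⌈637 / 100⌉ = 7.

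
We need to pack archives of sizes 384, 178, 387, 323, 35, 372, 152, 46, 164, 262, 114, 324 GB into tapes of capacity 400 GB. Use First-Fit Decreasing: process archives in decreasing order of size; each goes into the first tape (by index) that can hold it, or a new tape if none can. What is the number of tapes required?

Sorted descending: 387, 384, 372, 324, 323, 262, 178, 164, 152, 114, 46, 35.
tape 1: place 387 GB, 13 GB left
tape 2: place 384 GB, 16 GB left
tape 3: place 372 GB, 28 GB left
tape 4: place 324 GB, 76 GB left
tape 5: place 323 GB, 77 GB left
tape 6: place 262 GB, 138 GB left
tape 7: place 178 GB, 222 GB left
tape 7: place 164 GB, 58 GB left
tape 8: place 152 GB, 248 GB left
tape 6: place 114 GB, 24 GB left
tape 4: place 46 GB, 30 GB left
tape 5: place 35 GB, 42 GB left
Final tapes: [387] [384] [372] [324,46] [323,35] [262,114] [178,164] [152].

8 tapes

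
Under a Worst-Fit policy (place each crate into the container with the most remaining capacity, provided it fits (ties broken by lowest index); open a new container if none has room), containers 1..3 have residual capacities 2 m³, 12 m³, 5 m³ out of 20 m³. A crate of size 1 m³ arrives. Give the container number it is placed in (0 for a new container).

2

Containers with room: container 1 (2 m³), container 2 (12 m³), container 3 (5 m³).
Most room is container 2 with 12 m³ free.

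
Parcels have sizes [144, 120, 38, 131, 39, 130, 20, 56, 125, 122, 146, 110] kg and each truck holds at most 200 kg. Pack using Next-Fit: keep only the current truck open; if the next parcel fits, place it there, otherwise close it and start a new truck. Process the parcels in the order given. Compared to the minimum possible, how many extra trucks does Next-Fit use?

Next-Fit: [144] [120,38] [131,39] [130,20] [56,125] [122] [146] [110] → 8 trucks.
8 parcels exceed 100 kg (half the capacity), and no two of those can share a truck, so at least 8 trucks are needed.
So 8 is already optimal.

0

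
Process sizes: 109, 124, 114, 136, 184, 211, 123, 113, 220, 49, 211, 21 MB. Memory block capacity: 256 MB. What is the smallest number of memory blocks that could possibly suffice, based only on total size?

7 memory blocks

Total size = 109 + 124 + 114 + 136 + 184 + 211 + 123 + 113 + 220 + 49 + 211 + 21 = 1615 MB.
⌈1615 / 256⌉ = 7.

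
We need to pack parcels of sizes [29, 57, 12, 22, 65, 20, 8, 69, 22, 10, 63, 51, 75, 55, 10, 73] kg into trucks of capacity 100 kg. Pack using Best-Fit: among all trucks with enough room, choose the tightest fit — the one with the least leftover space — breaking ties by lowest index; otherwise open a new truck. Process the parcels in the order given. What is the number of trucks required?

8 trucks

truck 1: place 29 kg, 71 kg left
truck 1: place 57 kg, 14 kg left
truck 1: place 12 kg, 2 kg left
truck 2: place 22 kg, 78 kg left
truck 2: place 65 kg, 13 kg left
truck 3: place 20 kg, 80 kg left
truck 2: place 8 kg, 5 kg left
truck 3: place 69 kg, 11 kg left
truck 4: place 22 kg, 78 kg left
truck 3: place 10 kg, 1 kg left
truck 4: place 63 kg, 15 kg left
truck 5: place 51 kg, 49 kg left
truck 6: place 75 kg, 25 kg left
truck 7: place 55 kg, 45 kg left
truck 4: place 10 kg, 5 kg left
truck 8: place 73 kg, 27 kg left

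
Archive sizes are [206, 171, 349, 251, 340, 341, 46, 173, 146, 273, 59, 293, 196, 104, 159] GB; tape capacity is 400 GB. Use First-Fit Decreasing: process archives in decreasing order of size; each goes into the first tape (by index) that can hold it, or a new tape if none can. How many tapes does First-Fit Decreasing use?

Sorted descending: 349, 341, 340, 293, 273, 251, 206, 196, 173, 171, 159, 146, 104, 59, 46.
349 GB → tape 1 (remaining 51 GB)
341 GB → tape 2 (remaining 59 GB)
340 GB → tape 3 (remaining 60 GB)
293 GB → tape 4 (remaining 107 GB)
273 GB → tape 5 (remaining 127 GB)
251 GB → tape 6 (remaining 149 GB)
206 GB → tape 7 (remaining 194 GB)
196 GB → tape 8 (remaining 204 GB)
173 GB → tape 7 (remaining 21 GB)
171 GB → tape 8 (remaining 33 GB)
159 GB → tape 9 (remaining 241 GB)
146 GB → tape 6 (remaining 3 GB)
104 GB → tape 4 (remaining 3 GB)
59 GB → tape 2 (remaining 0 GB)
46 GB → tape 1 (remaining 5 GB)
Final tapes: [349,46] [341,59] [340] [293,104] [273] [251,146] [206,173] [196,171] [159].

9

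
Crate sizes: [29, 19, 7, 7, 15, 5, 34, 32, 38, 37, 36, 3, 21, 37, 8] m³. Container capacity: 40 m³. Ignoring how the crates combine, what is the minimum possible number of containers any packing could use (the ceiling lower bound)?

9 containers

Total size = 29 + 19 + 7 + 7 + 15 + 5 + 34 + 32 + 38 + 37 + 36 + 3 + 21 + 37 + 8 = 328 m³.
⌈328 / 40⌉ = 9.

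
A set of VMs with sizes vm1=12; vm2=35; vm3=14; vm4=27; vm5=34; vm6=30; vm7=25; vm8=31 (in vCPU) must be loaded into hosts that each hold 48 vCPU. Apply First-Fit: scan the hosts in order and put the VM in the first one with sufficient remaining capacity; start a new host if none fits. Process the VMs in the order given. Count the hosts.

6

host 1: place vm1 (12 vCPU), 36 vCPU left
host 1: place vm2 (35 vCPU), 1 vCPU left
host 2: place vm3 (14 vCPU), 34 vCPU left
host 2: place vm4 (27 vCPU), 7 vCPU left
host 3: place vm5 (34 vCPU), 14 vCPU left
host 4: place vm6 (30 vCPU), 18 vCPU left
host 5: place vm7 (25 vCPU), 23 vCPU left
host 6: place vm8 (31 vCPU), 17 vCPU left
Final hosts: [12,35] [14,27] [34] [30] [25] [31].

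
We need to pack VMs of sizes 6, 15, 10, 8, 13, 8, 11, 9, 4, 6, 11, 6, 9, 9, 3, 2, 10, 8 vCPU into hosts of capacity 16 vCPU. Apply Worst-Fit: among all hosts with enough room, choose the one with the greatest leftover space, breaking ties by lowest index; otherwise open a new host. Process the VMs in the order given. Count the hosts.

Put 6 vCPU in host 1; 10 vCPU remain.
Put 15 vCPU in host 2; 1 vCPU remain.
Put 10 vCPU in host 1; 0 vCPU remain.
Put 8 vCPU in host 3; 8 vCPU remain.
Put 13 vCPU in host 4; 3 vCPU remain.
Put 8 vCPU in host 3; 0 vCPU remain.
Put 11 vCPU in host 5; 5 vCPU remain.
Put 9 vCPU in host 6; 7 vCPU remain.
Put 4 vCPU in host 6; 3 vCPU remain.
Put 6 vCPU in host 7; 10 vCPU remain.
Put 11 vCPU in host 8; 5 vCPU remain.
Put 6 vCPU in host 7; 4 vCPU remain.
Put 9 vCPU in host 9; 7 vCPU remain.
Put 9 vCPU in host 10; 7 vCPU remain.
Put 3 vCPU in host 9; 4 vCPU remain.
Put 2 vCPU in host 10; 5 vCPU remain.
Put 10 vCPU in host 11; 6 vCPU remain.
Put 8 vCPU in host 12; 8 vCPU remain.

12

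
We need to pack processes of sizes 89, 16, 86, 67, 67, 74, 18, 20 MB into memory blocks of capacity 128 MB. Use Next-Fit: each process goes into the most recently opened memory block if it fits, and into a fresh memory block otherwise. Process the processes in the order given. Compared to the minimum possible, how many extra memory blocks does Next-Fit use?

Next-Fit: [89,16] [86] [67] [67] [74,18,20] → 5 memory blocks.
5 processes exceed 64 MB (half the capacity), and no two of those can share a memory block, so at least 5 memory blocks are needed.
So 5 is already optimal.

0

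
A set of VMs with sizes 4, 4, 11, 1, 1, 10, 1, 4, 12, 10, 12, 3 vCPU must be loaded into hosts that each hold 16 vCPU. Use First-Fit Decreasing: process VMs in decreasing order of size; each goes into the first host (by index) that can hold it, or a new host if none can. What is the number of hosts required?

Sorted descending: 12, 12, 11, 10, 10, 4, 4, 4, 3, 1, 1, 1.
12 vCPU → host 1 (remaining 4 vCPU)
12 vCPU → host 2 (remaining 4 vCPU)
11 vCPU → host 3 (remaining 5 vCPU)
10 vCPU → host 4 (remaining 6 vCPU)
10 vCPU → host 5 (remaining 6 vCPU)
4 vCPU → host 1 (remaining 0 vCPU)
4 vCPU → host 2 (remaining 0 vCPU)
4 vCPU → host 3 (remaining 1 vCPU)
3 vCPU → host 4 (remaining 3 vCPU)
1 vCPU → host 3 (remaining 0 vCPU)
1 vCPU → host 4 (remaining 2 vCPU)
1 vCPU → host 4 (remaining 1 vCPU)

5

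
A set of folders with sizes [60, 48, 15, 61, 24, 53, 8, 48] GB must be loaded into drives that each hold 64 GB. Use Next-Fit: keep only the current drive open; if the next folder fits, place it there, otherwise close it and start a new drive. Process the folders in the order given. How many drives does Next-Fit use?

60 GB → drive 1 (remaining 4 GB)
48 GB → drive 2 (remaining 16 GB)
15 GB → drive 2 (remaining 1 GB)
61 GB → drive 3 (remaining 3 GB)
24 GB → drive 4 (remaining 40 GB)
53 GB → drive 5 (remaining 11 GB)
8 GB → drive 5 (remaining 3 GB)
48 GB → drive 6 (remaining 16 GB)
Final drives: [60] [48,15] [61] [24] [53,8] [48].

6 drives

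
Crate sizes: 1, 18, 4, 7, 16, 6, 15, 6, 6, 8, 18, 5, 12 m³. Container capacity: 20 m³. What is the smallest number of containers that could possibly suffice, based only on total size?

Total size = 1 + 18 + 4 + 7 + 16 + 6 + 15 + 6 + 6 + 8 + 18 + 5 + 12 = 122 m³.
⌈122 / 20⌉ = 7.

7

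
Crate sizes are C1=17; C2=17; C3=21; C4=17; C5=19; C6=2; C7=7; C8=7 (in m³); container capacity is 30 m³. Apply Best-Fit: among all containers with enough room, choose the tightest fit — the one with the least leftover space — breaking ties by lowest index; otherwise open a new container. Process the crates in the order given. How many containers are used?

container 1: place C1 (17 m³), 13 m³ left
container 2: place C2 (17 m³), 13 m³ left
container 3: place C3 (21 m³), 9 m³ left
container 4: place C4 (17 m³), 13 m³ left
container 5: place C5 (19 m³), 11 m³ left
container 3: place C6 (2 m³), 7 m³ left
container 3: place C7 (7 m³), 0 m³ left
container 5: place C8 (7 m³), 4 m³ left
Final containers: [17] [17] [21,2,7] [17] [19,7].

5 containers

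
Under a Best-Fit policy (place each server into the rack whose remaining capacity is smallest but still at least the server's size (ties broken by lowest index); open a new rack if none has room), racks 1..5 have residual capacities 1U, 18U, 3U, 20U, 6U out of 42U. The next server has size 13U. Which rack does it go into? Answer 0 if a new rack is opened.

2

Racks with room: rack 2 (18U), rack 4 (20U).
Tightest fit is rack 2 with 18U free.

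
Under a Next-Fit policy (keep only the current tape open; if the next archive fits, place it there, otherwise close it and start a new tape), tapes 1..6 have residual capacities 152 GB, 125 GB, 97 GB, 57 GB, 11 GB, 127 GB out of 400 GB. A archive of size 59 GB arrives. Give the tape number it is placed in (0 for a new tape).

Next-Fit only looks at tape 6, which has 127 GB free.
59 GB fits there.

6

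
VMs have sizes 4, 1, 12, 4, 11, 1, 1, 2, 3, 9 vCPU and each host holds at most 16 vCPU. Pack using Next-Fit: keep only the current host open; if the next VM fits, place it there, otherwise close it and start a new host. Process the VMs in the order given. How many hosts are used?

4

host 1: place 4 vCPU, 12 vCPU left
host 1: place 1 vCPU, 11 vCPU left
host 2: place 12 vCPU, 4 vCPU left
host 2: place 4 vCPU, 0 vCPU left
host 3: place 11 vCPU, 5 vCPU left
host 3: place 1 vCPU, 4 vCPU left
host 3: place 1 vCPU, 3 vCPU left
host 3: place 2 vCPU, 1 vCPU left
host 4: place 3 vCPU, 13 vCPU left
host 4: place 9 vCPU, 4 vCPU left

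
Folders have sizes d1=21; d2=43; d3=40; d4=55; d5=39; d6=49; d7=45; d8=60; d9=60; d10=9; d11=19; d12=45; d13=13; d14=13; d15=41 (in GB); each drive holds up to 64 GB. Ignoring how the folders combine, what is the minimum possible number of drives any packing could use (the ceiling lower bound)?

Total size = 21 + 43 + 40 + 55 + 39 + 49 + 45 + 60 + 60 + 9 + 19 + 45 + 13 + 13 + 41 = 552 GB.
⌈552 / 64⌉ = 9.

9 drives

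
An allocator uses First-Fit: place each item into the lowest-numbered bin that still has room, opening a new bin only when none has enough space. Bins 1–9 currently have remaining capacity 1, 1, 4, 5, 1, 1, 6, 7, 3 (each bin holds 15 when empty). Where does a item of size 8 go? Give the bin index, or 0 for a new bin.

No bin has ≥ 8 free, so a new bin is opened.

0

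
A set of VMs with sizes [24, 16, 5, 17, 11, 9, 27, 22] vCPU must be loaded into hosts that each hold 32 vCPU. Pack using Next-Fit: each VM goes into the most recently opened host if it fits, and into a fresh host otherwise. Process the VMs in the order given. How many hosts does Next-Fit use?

6 hosts

24 vCPU → host 1 (remaining 8 vCPU)
16 vCPU → host 2 (remaining 16 vCPU)
5 vCPU → host 2 (remaining 11 vCPU)
17 vCPU → host 3 (remaining 15 vCPU)
11 vCPU → host 3 (remaining 4 vCPU)
9 vCPU → host 4 (remaining 23 vCPU)
27 vCPU → host 5 (remaining 5 vCPU)
22 vCPU → host 6 (remaining 10 vCPU)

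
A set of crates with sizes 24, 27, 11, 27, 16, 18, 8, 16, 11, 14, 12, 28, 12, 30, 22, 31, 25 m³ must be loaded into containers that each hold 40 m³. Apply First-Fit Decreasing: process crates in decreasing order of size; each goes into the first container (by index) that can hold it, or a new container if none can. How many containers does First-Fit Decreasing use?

Sorted descending: 31, 30, 28, 27, 27, 25, 24, 22, 18, 16, 16, 14, 12, 12, 11, 11, 8.
Put 31 m³ in container 1; 9 m³ remain.
Put 30 m³ in container 2; 10 m³ remain.
Put 28 m³ in container 3; 12 m³ remain.
Put 27 m³ in container 4; 13 m³ remain.
Put 27 m³ in container 5; 13 m³ remain.
Put 25 m³ in container 6; 15 m³ remain.
Put 24 m³ in container 7; 16 m³ remain.
Put 22 m³ in container 8; 18 m³ remain.
Put 18 m³ in container 8; 0 m³ remain.
Put 16 m³ in container 7; 0 m³ remain.
Put 16 m³ in container 9; 24 m³ remain.
Put 14 m³ in container 6; 1 m³ remain.
Put 12 m³ in container 3; 0 m³ remain.
Put 12 m³ in container 4; 1 m³ remain.
Put 11 m³ in container 5; 2 m³ remain.
Put 11 m³ in container 9; 13 m³ remain.
Put 8 m³ in container 1; 1 m³ remain.
Final containers: [31,8] [30] [28,12] [27,12] [27,11] [25,14] [24,16] [22,18] [16,11].

9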